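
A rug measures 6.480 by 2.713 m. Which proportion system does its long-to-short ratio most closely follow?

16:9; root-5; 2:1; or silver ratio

Ratio = 6.480 / 2.713 ≈ 2.388.
Distances: 16:9 1.778 (Δ 0.610); root-5 2.236 (Δ 0.152); 2:1 2.000 (Δ 0.388); silver ratio 2.414 (Δ 0.026).

silver ratio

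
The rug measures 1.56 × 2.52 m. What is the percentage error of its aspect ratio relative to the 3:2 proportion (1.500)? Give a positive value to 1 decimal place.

7.7%

Ratio = 2.52 / 1.56 ≈ 1.6154.
Ideal 3:2 = 1.5000. |1.6154 − 1.5000| / 1.5000 ≈ 7.69% → 7.7%.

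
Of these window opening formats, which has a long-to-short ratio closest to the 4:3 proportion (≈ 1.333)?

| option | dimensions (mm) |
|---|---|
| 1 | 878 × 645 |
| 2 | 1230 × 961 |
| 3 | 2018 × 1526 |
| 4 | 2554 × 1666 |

3

Ratios (long/short): 1 ≈ 1.361; 2 ≈ 1.280; 3 ≈ 1.322; 4 ≈ 1.533.
4:3 ≈ 1.333; option 3 is nearest (Δ 0.011).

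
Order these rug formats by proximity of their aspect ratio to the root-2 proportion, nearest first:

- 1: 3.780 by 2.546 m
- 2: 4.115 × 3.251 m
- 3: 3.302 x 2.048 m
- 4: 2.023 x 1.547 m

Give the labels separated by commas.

1, 4, 2, 3

Ratios: 1 = 3.780 / 2.546 ≈ 1.485; 2 = 4.115 / 3.251 ≈ 1.266; 3 = 3.302 / 2.048 ≈ 1.612; 4 = 2.023 / 1.547 ≈ 1.308.
|Δ from 1.414|: 1 0.071; 2 0.148; 3 0.198; 4 0.106.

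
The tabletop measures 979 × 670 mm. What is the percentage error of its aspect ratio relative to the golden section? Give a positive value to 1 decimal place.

9.7%

Ratio = 979 / 670 ≈ 1.4612.
Ideal golden ratio ≈ 1.6180. |1.4612 − 1.6180| / 1.6180 ≈ 9.69% → 9.7%.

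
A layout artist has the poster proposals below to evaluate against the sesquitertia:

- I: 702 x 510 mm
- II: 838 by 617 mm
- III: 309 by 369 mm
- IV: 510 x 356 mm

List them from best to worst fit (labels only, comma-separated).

II, I, IV, III

I: 702/510 ≈ 1.376 → |1.376 − 1.333| = 0.043
II: 838/617 ≈ 1.358 → |1.358 − 1.333| = 0.025
III: 369/309 ≈ 1.194 → |1.194 − 1.333| = 0.139
IV: 510/356 ≈ 1.433 → |1.433 − 1.333| = 0.100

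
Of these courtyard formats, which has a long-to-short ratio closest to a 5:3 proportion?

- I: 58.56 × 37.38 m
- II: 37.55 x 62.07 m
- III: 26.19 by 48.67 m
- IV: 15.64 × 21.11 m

Target 5:3 ≈ 1.667.
I: 1.567 (Δ0.100)  II: 1.653 (Δ0.014)  III: 1.858 (Δ0.191)  IV: 1.350 (Δ0.317)

II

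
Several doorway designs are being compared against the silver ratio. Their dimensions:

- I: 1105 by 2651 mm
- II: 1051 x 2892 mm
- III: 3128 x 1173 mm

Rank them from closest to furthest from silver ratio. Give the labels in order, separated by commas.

Ratios: I = 2651 / 1105 ≈ 2.399; II = 2892 / 1051 ≈ 2.752; III = 3128 / 1173 ≈ 2.667.
|Δ from 2.414|: I 0.015; II 0.338; III 0.253.

I, III, II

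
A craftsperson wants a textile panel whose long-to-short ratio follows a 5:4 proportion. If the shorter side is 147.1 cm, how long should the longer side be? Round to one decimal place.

5:4 = 1.25000.
Longer side = 147.1 × 1.25000 ≈ 183.875 → 183.9 cm.

183.9 cm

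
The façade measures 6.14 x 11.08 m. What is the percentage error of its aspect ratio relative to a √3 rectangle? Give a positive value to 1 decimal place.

Ratio = 11.08 / 6.14 ≈ 1.8046.
Ideal root-3 ≈ 1.7321. |1.8046 − 1.7321| / 1.7321 ≈ 4.19% → 4.2%.

4.2%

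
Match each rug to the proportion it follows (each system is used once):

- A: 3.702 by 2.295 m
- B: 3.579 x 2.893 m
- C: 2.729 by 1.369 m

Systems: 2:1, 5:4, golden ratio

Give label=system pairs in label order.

Ratios: A ≈ 1.613; B ≈ 1.237; C ≈ 1.993.
Targets: 2:1 ≈ 2.000; 5:4 ≈ 1.250; golden ratio ≈ 1.618.

A=golden ratio, B=5:4, C=2:1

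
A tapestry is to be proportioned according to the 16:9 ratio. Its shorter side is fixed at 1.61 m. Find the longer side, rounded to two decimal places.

16:9 ≈ 1.77778.
Longer side = 1.61 × 1.77778 ≈ 2.8622 → 2.86 m.

2.86 m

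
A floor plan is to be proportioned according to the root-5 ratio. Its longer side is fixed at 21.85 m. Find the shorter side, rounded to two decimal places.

root-5 ≈ 2.23607.
Shorter side = 21.85 ÷ 2.23607 ≈ 9.7716 → 9.77 m.

9.77 m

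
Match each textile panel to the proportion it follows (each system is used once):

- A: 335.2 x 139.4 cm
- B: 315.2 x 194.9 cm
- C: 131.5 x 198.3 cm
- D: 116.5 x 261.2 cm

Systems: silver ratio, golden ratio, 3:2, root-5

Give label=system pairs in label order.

A=silver ratio, B=golden ratio, C=3:2, D=root-5

A = 335.2/139.4 ≈ 2.405 → silver ratio (2.414)
B = 315.2/194.9 ≈ 1.617 → golden ratio (1.618)
C = 198.3/131.5 ≈ 1.508 → 3:2 (1.500)
D = 261.2/116.5 ≈ 2.242 → root-5 (2.236)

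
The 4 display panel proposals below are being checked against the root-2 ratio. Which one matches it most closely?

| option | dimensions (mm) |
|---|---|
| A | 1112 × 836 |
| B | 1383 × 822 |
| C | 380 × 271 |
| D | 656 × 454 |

Ratios (long/short): A ≈ 1.330; B ≈ 1.682; C ≈ 1.402; D ≈ 1.445.
root-2 ≈ 1.414; option C is nearest (Δ 0.012).

C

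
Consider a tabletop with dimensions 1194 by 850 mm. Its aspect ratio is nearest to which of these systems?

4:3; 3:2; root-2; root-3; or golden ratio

root-2

1194/850 ≈ 1.405. Nearest candidates are root-2 (1.414, off by 0.009) and 4:3 (1.333, off by 0.072).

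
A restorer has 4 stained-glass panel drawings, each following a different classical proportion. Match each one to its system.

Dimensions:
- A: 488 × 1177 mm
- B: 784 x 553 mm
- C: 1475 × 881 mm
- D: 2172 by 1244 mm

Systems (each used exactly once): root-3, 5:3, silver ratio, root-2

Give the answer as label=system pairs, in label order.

A = 1177/488 ≈ 2.412 → silver ratio (2.414)
B = 784/553 ≈ 1.418 → root-2 (1.414)
C = 1475/881 ≈ 1.674 → 5:3 (1.667)
D = 2172/1244 ≈ 1.746 → root-3 (1.732)

A=silver ratio, B=root-2, C=5:3, D=root-3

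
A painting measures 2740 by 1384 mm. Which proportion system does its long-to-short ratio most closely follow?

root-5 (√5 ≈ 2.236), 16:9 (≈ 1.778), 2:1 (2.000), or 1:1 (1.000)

2740/1384 ≈ 1.980. Nearest candidates are 2:1 (2.000, off by 0.020) and 16:9 (1.778, off by 0.202).

2:1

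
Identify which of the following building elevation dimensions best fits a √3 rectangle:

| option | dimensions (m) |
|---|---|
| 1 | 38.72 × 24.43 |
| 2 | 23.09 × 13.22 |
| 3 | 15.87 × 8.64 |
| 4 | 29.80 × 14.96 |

Ratios (long/short): 1 ≈ 1.585; 2 ≈ 1.747; 3 ≈ 1.837; 4 ≈ 1.992.
root-3 ≈ 1.732; option 2 is nearest (Δ 0.015).

2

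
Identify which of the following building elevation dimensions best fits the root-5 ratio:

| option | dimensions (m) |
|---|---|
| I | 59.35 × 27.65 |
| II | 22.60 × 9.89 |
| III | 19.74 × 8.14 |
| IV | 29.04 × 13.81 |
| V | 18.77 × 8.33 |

Ratios (long/short): I ≈ 2.146; II ≈ 2.285; III ≈ 2.425; IV ≈ 2.103; V ≈ 2.253.
root-5 ≈ 2.236; option V is nearest (Δ 0.017).

V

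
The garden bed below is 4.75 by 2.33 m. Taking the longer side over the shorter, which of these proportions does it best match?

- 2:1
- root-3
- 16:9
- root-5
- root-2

2:1

Ratio = 4.75 / 2.33 ≈ 2.039.
Distances: 2:1 2.000 (Δ 0.039); root-3 1.732 (Δ 0.307); 16:9 1.778 (Δ 0.261); root-5 2.236 (Δ 0.197); root-2 1.414 (Δ 0.625).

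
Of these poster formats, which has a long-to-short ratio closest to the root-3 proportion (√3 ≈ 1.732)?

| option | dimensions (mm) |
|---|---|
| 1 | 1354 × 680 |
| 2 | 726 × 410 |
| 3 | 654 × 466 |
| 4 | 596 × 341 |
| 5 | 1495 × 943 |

Ratios (long/short): 1 ≈ 1.991; 2 ≈ 1.771; 3 ≈ 1.403; 4 ≈ 1.748; 5 ≈ 1.585.
root-3 ≈ 1.732; option 4 is nearest (Δ 0.016).

4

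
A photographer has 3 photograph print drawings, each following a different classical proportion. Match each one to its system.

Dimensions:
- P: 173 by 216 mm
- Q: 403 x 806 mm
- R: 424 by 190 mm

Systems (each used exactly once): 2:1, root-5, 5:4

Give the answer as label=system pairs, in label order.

P = 216/173 ≈ 1.249 → 5:4 (1.250)
Q = 806/403 ≈ 2.000 → 2:1 (2.000)
R = 424/190 ≈ 2.232 → root-5 (2.236)

P=5:4, Q=2:1, R=root-5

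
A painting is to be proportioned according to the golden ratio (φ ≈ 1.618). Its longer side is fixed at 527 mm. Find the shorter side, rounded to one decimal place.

325.7 mm

golden ratio ≈ 1.61803.
Shorter side = 527 ÷ 1.61803 ≈ 325.705 → 325.7 mm.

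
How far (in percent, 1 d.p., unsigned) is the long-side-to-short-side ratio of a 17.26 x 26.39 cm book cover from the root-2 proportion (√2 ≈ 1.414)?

Ratio = 26.39 / 17.26 ≈ 1.5290.
Ideal root-2 ≈ 1.4142. |1.5290 − 1.4142| / 1.4142 ≈ 8.12% → 8.1%.

8.1%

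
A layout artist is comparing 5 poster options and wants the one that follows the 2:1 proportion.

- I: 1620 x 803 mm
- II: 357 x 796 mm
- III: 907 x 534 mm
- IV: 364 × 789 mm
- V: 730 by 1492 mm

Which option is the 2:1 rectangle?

I

Target 2:1 ≈ 2.000.
I: 2.017 (Δ0.017)  II: 2.230 (Δ0.230)  III: 1.699 (Δ0.301)  IV: 2.168 (Δ0.168)  V: 2.044 (Δ0.044)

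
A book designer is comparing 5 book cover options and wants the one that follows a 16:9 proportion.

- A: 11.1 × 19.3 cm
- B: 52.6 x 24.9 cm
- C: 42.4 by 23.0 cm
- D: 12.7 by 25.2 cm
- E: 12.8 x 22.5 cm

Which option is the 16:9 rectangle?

Ratios (long/short): A ≈ 1.739; B ≈ 2.112; C ≈ 1.843; D ≈ 1.984; E ≈ 1.758.
16:9 ≈ 1.778; option E is nearest (Δ 0.020).

E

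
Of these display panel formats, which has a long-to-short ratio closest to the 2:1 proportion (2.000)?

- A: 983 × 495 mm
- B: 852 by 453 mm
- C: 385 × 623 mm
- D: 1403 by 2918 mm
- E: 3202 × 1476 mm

Target 2:1 ≈ 2.000.
A: 1.986 (Δ0.014)  B: 1.881 (Δ0.119)  C: 1.618 (Δ0.382)  D: 2.080 (Δ0.080)  E: 2.169 (Δ0.169)

A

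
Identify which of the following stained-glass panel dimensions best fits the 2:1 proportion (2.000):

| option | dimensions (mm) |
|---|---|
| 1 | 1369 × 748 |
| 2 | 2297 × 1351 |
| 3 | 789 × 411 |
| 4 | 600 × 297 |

4

Ratios (long/short): 1 ≈ 1.830; 2 ≈ 1.700; 3 ≈ 1.920; 4 ≈ 2.020.
2:1 ≈ 2.000; option 4 is nearest (Δ 0.020).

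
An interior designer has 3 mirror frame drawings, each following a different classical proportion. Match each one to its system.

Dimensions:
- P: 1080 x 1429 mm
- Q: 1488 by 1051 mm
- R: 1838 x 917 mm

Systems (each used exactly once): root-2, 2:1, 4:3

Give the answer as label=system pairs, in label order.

Ratios: P ≈ 1.323; Q ≈ 1.416; R ≈ 2.004.
Targets: root-2 ≈ 1.414; 2:1 ≈ 2.000; 4:3 ≈ 1.333.

P=4:3, Q=root-2, R=2:1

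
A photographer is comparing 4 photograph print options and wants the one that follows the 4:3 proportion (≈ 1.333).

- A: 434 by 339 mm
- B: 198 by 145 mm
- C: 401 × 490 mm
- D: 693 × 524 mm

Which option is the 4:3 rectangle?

Target 4:3 ≈ 1.333.
A: 1.280 (Δ0.053)  B: 1.366 (Δ0.033)  C: 1.222 (Δ0.111)  D: 1.323 (Δ0.010)

D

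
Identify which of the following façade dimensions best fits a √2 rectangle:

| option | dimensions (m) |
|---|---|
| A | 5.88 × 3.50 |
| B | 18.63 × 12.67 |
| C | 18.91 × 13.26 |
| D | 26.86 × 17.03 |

C

Target root-2 ≈ 1.414.
A: 1.680 (Δ0.266)  B: 1.470 (Δ0.056)  C: 1.426 (Δ0.012)  D: 1.577 (Δ0.163)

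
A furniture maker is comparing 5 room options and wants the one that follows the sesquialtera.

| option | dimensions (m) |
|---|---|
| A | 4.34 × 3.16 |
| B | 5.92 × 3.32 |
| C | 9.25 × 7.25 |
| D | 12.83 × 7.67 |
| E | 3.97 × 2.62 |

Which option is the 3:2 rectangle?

Ratios (long/short): A ≈ 1.373; B ≈ 1.783; C ≈ 1.276; D ≈ 1.673; E ≈ 1.515.
3:2 ≈ 1.500; option E is nearest (Δ 0.015).

E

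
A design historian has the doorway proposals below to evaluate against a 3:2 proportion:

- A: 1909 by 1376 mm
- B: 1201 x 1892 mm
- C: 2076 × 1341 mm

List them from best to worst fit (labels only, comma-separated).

C, B, A

Ratios: A = 1909 / 1376 ≈ 1.387; B = 1892 / 1201 ≈ 1.575; C = 2076 / 1341 ≈ 1.548.
|Δ from 1.500|: A 0.113; B 0.075; C 0.048.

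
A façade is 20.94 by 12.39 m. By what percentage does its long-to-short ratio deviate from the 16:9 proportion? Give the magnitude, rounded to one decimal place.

Ratio = 20.94 / 12.39 ≈ 1.6901.
Ideal 16:9 ≈ 1.7778. |1.6901 − 1.7778| / 1.7778 ≈ 4.93% → 4.9%.

4.9%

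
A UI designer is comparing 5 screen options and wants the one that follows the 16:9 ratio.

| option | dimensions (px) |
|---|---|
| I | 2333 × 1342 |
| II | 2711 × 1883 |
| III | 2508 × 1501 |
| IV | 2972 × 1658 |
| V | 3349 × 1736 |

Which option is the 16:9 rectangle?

IV

Target 16:9 ≈ 1.778.
I: 1.738 (Δ0.040)  II: 1.440 (Δ0.338)  III: 1.671 (Δ0.107)  IV: 1.793 (Δ0.015)  V: 1.929 (Δ0.151)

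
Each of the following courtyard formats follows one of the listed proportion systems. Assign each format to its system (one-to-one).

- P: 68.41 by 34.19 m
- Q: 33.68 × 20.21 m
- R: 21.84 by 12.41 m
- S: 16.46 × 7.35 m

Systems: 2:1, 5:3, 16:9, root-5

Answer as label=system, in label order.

P = 68.41/34.19 ≈ 2.001 → 2:1 (2.000)
Q = 33.68/20.21 ≈ 1.667 → 5:3 (1.667)
R = 21.84/12.41 ≈ 1.760 → 16:9 (1.778)
S = 16.46/7.35 ≈ 2.239 → root-5 (2.236)

P=2:1, Q=5:3, R=16:9, S=root-5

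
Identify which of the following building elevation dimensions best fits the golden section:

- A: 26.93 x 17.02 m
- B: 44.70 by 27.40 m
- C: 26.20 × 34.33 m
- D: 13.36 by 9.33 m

B

Ratios (long/short): A ≈ 1.582; B ≈ 1.631; C ≈ 1.310; D ≈ 1.432.
golden ratio ≈ 1.618; option B is nearest (Δ 0.013).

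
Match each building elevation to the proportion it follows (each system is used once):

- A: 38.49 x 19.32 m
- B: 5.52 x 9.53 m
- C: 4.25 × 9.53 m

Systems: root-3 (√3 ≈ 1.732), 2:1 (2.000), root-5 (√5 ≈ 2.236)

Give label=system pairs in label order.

A=2:1, B=root-3, C=root-5

Ratios: A ≈ 1.992; B ≈ 1.726; C ≈ 2.242.
Targets: root-3 ≈ 1.732; 2:1 ≈ 2.000; root-5 ≈ 2.236.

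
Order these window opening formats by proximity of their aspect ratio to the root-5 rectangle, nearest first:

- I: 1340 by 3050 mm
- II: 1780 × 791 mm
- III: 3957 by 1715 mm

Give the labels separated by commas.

Ratios: I = 3050 / 1340 ≈ 2.276; II = 1780 / 791 ≈ 2.250; III = 3957 / 1715 ≈ 2.307.
|Δ from 2.236|: I 0.040; II 0.014; III 0.071.

II, I, III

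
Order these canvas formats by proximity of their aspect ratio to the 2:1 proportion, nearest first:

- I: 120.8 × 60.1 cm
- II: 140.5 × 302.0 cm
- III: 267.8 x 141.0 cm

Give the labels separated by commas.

I, III, II

I: 120.8/60.1 ≈ 2.010 → |2.010 − 2.000| = 0.010
II: 302.0/140.5 ≈ 2.149 → |2.149 − 2.000| = 0.149
III: 267.8/141.0 ≈ 1.899 → |1.899 − 2.000| = 0.101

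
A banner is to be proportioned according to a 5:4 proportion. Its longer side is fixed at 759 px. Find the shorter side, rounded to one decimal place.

607.2 px

5:4 = 1.25000.
Shorter side = 759 ÷ 1.25000 ≈ 607.200 → 607.2 px.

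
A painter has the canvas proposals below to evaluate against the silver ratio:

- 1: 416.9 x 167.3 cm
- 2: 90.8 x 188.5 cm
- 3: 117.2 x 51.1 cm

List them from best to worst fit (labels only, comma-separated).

Ratios: 1 = 416.9 / 167.3 ≈ 2.492; 2 = 188.5 / 90.8 ≈ 2.076; 3 = 117.2 / 51.1 ≈ 2.294.
|Δ from 2.414|: 1 0.078; 2 0.338; 3 0.120.

1, 3, 2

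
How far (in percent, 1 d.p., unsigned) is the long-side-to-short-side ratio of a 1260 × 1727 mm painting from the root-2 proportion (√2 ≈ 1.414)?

Ratio = 1727 / 1260 ≈ 1.3706.
Ideal root-2 ≈ 1.4142. |1.3706 − 1.4142| / 1.4142 ≈ 3.08% → 3.1%.

3.1%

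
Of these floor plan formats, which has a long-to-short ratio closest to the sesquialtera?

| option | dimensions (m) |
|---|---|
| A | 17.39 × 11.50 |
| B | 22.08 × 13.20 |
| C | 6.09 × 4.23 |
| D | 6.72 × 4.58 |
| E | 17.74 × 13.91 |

A

Target 3:2 ≈ 1.500.
A: 1.512 (Δ0.012)  B: 1.673 (Δ0.173)  C: 1.440 (Δ0.060)  D: 1.467 (Δ0.033)  E: 1.275 (Δ0.225)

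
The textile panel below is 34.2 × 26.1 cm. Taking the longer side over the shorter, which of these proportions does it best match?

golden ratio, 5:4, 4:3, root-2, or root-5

Ratio = 34.2 / 26.1 ≈ 1.310.
Distances: golden ratio 1.618 (Δ 0.308); 5:4 1.250 (Δ 0.060); 4:3 1.333 (Δ 0.023); root-2 1.414 (Δ 0.104); root-5 2.236 (Δ 0.926).

4:3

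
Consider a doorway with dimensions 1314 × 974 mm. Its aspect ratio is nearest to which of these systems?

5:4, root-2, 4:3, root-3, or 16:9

4:3

1314/974 ≈ 1.349. Nearest candidates are 4:3 (1.333, off by 0.016) and root-2 (1.414, off by 0.065).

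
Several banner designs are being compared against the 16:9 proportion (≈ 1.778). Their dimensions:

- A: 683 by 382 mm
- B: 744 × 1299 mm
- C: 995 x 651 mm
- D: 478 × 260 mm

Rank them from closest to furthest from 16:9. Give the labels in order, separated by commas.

A: 683/382 ≈ 1.788 → |1.788 − 1.778| = 0.010
B: 1299/744 ≈ 1.746 → |1.746 − 1.778| = 0.032
C: 995/651 ≈ 1.528 → |1.528 − 1.778| = 0.250
D: 478/260 ≈ 1.838 → |1.838 − 1.778| = 0.060

A, B, D, C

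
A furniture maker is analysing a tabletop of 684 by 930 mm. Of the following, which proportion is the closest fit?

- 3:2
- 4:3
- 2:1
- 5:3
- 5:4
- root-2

930/684 ≈ 1.360. Nearest candidates are 4:3 (1.333, off by 0.027) and root-2 (1.414, off by 0.054).

4:3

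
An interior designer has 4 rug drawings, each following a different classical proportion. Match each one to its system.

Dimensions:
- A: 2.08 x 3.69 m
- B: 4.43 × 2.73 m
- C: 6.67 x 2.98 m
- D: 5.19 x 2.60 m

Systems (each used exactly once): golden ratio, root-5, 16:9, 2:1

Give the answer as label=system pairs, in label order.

A = 3.69/2.08 ≈ 1.774 → 16:9 (1.778)
B = 4.43/2.73 ≈ 1.623 → golden ratio (1.618)
C = 6.67/2.98 ≈ 2.238 → root-5 (2.236)
D = 5.19/2.60 ≈ 1.996 → 2:1 (2.000)

A=16:9, B=golden ratio, C=root-5, D=2:1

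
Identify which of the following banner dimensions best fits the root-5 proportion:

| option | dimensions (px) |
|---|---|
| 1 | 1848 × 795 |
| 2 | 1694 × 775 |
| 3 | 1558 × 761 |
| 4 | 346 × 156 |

Ratios (long/short): 1 ≈ 2.325; 2 ≈ 2.186; 3 ≈ 2.047; 4 ≈ 2.218.
root-5 ≈ 2.236; option 4 is nearest (Δ 0.018).

4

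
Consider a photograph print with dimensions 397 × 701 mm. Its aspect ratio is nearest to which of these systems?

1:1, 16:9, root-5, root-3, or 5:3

Ratio = 701 / 397 ≈ 1.766.
Distances: 1:1 1.000 (Δ 0.766); 16:9 1.778 (Δ 0.012); root-5 2.236 (Δ 0.470); root-3 1.732 (Δ 0.034); 5:3 1.667 (Δ 0.099).

16:9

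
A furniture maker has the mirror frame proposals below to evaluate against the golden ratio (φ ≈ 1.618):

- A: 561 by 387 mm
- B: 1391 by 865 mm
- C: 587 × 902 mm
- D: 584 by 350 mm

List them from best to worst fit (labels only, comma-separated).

Ratios: A = 561 / 387 ≈ 1.450; B = 1391 / 865 ≈ 1.608; C = 902 / 587 ≈ 1.537; D = 584 / 350 ≈ 1.669.
|Δ from 1.618|: A 0.168; B 0.010; C 0.081; D 0.051.

B, D, C, A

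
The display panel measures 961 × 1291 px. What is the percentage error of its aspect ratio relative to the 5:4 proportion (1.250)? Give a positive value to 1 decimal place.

Ratio = 1291 / 961 ≈ 1.3434.
Ideal 5:4 = 1.2500. |1.3434 − 1.2500| / 1.2500 ≈ 7.47% → 7.5%.

7.5%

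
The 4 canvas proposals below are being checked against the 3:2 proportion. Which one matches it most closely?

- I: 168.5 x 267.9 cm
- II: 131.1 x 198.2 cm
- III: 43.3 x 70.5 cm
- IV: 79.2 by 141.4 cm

Ratios (long/short): I ≈ 1.590; II ≈ 1.512; III ≈ 1.628; IV ≈ 1.785.
3:2 ≈ 1.500; option II is nearest (Δ 0.012).

II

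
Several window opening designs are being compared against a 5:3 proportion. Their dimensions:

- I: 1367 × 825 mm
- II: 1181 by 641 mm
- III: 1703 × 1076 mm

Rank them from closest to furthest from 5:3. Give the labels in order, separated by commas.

I, III, II

Ratios: I = 1367 / 825 ≈ 1.657; II = 1181 / 641 ≈ 1.842; III = 1703 / 1076 ≈ 1.583.
|Δ from 1.667|: I 0.010; II 0.175; III 0.084.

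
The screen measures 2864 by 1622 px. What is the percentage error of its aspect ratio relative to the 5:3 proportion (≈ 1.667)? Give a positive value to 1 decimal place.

5.9%

Ratio = 2864 / 1622 ≈ 1.7657.
Ideal 5:3 ≈ 1.6667. |1.7657 − 1.6667| / 1.6667 ≈ 5.94% → 5.9%.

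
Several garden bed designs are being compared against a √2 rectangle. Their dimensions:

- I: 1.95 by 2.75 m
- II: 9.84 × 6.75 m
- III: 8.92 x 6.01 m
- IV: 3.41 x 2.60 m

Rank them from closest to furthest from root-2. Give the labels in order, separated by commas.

I, II, III, IV

Ratios: I = 2.75 / 1.95 ≈ 1.410; II = 9.84 / 6.75 ≈ 1.458; III = 8.92 / 6.01 ≈ 1.484; IV = 3.41 / 2.60 ≈ 1.312.
|Δ from 1.414|: I 0.004; II 0.044; III 0.070; IV 0.102.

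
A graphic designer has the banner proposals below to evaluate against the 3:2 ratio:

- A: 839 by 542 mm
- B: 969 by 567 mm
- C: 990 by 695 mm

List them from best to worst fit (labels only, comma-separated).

Ratios: A = 839 / 542 ≈ 1.548; B = 969 / 567 ≈ 1.709; C = 990 / 695 ≈ 1.424.
|Δ from 1.500|: A 0.048; B 0.209; C 0.076.

A, C, B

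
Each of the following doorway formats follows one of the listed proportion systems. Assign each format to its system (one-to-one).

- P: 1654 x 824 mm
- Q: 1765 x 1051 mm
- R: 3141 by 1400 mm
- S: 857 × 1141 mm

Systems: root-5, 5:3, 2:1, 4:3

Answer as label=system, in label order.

P=2:1, Q=5:3, R=root-5, S=4:3

Ratios: P ≈ 2.007; Q ≈ 1.679; R ≈ 2.244; S ≈ 1.331.
Targets: root-5 ≈ 2.236; 5:3 ≈ 1.667; 2:1 ≈ 2.000; 4:3 ≈ 1.333.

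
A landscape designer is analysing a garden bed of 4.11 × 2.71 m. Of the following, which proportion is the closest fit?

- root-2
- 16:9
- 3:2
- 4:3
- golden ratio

3:2

4.11/2.71 ≈ 1.517. Nearest candidates are 3:2 (1.500, off by 0.017) and golden ratio (1.618, off by 0.101).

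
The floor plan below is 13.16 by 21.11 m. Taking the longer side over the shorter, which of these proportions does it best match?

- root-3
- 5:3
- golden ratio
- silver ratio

golden ratio

21.11/13.16 ≈ 1.604. Nearest candidates are golden ratio (1.618, off by 0.014) and 5:3 (1.667, off by 0.063).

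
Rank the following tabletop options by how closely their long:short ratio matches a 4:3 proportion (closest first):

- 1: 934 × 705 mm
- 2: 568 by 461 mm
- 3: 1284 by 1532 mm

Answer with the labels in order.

1, 2, 3

1: 934/705 ≈ 1.325 → |1.325 − 1.333| = 0.008
2: 568/461 ≈ 1.232 → |1.232 − 1.333| = 0.101
3: 1532/1284 ≈ 1.193 → |1.193 − 1.333| = 0.140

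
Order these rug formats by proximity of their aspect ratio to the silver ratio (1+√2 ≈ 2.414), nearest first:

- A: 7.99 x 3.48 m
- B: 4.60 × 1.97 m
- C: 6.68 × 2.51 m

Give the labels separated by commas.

A: 7.99/3.48 ≈ 2.296 → |2.296 − 2.414| = 0.118
B: 4.60/1.97 ≈ 2.335 → |2.335 − 2.414| = 0.079
C: 6.68/2.51 ≈ 2.661 → |2.661 − 2.414| = 0.247

B, A, C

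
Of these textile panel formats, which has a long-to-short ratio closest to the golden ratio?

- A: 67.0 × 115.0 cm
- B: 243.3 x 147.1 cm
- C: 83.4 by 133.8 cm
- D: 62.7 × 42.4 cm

Target golden ratio ≈ 1.618.
A: 1.716 (Δ0.098)  B: 1.654 (Δ0.036)  C: 1.604 (Δ0.014)  D: 1.479 (Δ0.139)

C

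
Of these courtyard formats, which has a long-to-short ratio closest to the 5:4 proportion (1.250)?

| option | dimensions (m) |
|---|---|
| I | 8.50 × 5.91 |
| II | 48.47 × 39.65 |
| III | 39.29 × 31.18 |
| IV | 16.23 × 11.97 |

Target 5:4 ≈ 1.250.
I: 1.438 (Δ0.188)  II: 1.222 (Δ0.028)  III: 1.260 (Δ0.010)  IV: 1.356 (Δ0.106)

III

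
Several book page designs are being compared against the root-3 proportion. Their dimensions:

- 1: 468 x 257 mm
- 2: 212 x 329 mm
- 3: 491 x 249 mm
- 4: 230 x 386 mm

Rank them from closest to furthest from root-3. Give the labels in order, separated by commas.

1: 468/257 ≈ 1.821 → |1.821 − 1.732| = 0.089
2: 329/212 ≈ 1.552 → |1.552 − 1.732| = 0.180
3: 491/249 ≈ 1.972 → |1.972 − 1.732| = 0.240
4: 386/230 ≈ 1.678 → |1.678 − 1.732| = 0.054

4, 1, 2, 3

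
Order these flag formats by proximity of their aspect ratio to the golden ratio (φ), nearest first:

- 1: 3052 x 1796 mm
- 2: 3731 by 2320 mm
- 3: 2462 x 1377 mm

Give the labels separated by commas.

2, 1, 3

Ratios: 1 = 3052 / 1796 ≈ 1.699; 2 = 3731 / 2320 ≈ 1.608; 3 = 2462 / 1377 ≈ 1.788.
|Δ from 1.618|: 1 0.081; 2 0.010; 3 0.170.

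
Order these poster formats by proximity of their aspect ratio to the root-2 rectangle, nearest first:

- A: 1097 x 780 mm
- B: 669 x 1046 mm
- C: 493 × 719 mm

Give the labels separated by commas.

A, C, B

Ratios: A = 1097 / 780 ≈ 1.406; B = 1046 / 669 ≈ 1.564; C = 719 / 493 ≈ 1.458.
|Δ from 1.414|: A 0.008; B 0.150; C 0.044.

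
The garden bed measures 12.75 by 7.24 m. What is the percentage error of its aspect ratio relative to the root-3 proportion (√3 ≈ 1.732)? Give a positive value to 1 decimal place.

1.7%

Ratio = 12.75 / 7.24 ≈ 1.7610.
Ideal root-3 ≈ 1.7321. |1.7610 − 1.7321| / 1.7321 ≈ 1.67% → 1.7%.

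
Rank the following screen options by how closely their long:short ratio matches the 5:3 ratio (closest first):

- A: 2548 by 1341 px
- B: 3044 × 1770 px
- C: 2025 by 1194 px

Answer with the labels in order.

A: 2548/1341 ≈ 1.900 → |1.900 − 1.667| = 0.233
B: 3044/1770 ≈ 1.720 → |1.720 − 1.667| = 0.053
C: 2025/1194 ≈ 1.696 → |1.696 − 1.667| = 0.029

C, B, A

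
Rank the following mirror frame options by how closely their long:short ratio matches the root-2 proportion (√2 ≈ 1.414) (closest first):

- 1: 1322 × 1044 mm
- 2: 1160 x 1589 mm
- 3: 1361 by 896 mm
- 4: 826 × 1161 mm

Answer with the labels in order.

Ratios: 1 = 1322 / 1044 ≈ 1.266; 2 = 1589 / 1160 ≈ 1.370; 3 = 1361 / 896 ≈ 1.519; 4 = 1161 / 826 ≈ 1.406.
|Δ from 1.414|: 1 0.148; 2 0.044; 3 0.105; 4 0.008.

4, 2, 3, 1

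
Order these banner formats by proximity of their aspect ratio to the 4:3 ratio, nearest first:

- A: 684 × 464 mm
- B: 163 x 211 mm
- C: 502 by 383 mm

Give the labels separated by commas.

A: 684/464 ≈ 1.474 → |1.474 − 1.333| = 0.141
B: 211/163 ≈ 1.294 → |1.294 − 1.333| = 0.039
C: 502/383 ≈ 1.311 → |1.311 − 1.333| = 0.022

C, B, A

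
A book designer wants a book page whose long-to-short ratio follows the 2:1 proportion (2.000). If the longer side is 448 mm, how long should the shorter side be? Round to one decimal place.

224.0 mm

2:1 = 2.00000.
Shorter side = 448 ÷ 2.00000 ≈ 224.000 → 224.0 mm.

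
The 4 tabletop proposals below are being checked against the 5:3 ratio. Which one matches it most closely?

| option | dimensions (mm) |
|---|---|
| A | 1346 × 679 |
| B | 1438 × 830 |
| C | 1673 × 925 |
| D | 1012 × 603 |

Ratios (long/short): A ≈ 1.982; B ≈ 1.733; C ≈ 1.809; D ≈ 1.678.
5:3 ≈ 1.667; option D is nearest (Δ 0.011).

D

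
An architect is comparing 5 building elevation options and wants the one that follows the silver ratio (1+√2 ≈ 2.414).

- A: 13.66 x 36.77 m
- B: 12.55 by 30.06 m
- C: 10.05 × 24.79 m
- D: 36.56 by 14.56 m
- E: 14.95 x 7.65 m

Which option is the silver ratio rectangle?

B

Ratios (long/short): A ≈ 2.692; B ≈ 2.395; C ≈ 2.467; D ≈ 2.511; E ≈ 1.954.
silver ratio ≈ 2.414; option B is nearest (Δ 0.019).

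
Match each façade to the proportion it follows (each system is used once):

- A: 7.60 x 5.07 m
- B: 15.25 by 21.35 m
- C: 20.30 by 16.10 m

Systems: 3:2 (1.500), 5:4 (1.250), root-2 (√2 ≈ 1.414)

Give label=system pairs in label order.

A=3:2, B=root-2, C=5:4

Ratios: A ≈ 1.499; B ≈ 1.400; C ≈ 1.261.
Targets: 3:2 ≈ 1.500; 5:4 ≈ 1.250; root-2 ≈ 1.414.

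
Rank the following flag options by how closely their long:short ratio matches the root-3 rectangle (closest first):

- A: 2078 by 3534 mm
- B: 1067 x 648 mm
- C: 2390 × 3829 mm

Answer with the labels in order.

A, B, C

Ratios: A = 3534 / 2078 ≈ 1.701; B = 1067 / 648 ≈ 1.647; C = 3829 / 2390 ≈ 1.602.
|Δ from 1.732|: A 0.031; B 0.085; C 0.130.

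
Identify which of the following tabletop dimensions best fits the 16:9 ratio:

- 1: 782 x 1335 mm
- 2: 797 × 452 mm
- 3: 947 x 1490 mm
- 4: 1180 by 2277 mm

Ratios (long/short): 1 ≈ 1.707; 2 ≈ 1.763; 3 ≈ 1.573; 4 ≈ 1.930.
16:9 ≈ 1.778; option 2 is nearest (Δ 0.015).

2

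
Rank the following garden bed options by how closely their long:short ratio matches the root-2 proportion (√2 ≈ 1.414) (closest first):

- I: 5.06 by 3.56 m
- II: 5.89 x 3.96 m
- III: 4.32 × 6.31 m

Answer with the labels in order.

I, III, II

Ratios: I = 5.06 / 3.56 ≈ 1.421; II = 5.89 / 3.96 ≈ 1.487; III = 6.31 / 4.32 ≈ 1.461.
|Δ from 1.414|: I 0.007; II 0.073; III 0.047.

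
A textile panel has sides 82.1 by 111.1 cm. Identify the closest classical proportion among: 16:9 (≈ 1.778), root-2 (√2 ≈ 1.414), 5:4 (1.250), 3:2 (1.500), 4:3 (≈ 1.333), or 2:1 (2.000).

4:3

111.1/82.1 ≈ 1.353. Nearest candidates are 4:3 (1.333, off by 0.020) and root-2 (1.414, off by 0.061).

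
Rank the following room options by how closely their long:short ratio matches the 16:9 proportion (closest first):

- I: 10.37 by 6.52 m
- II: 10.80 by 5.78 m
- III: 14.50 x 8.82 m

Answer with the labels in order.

II, III, I

I: 10.37/6.52 ≈ 1.590 → |1.590 − 1.778| = 0.188
II: 10.80/5.78 ≈ 1.869 → |1.869 − 1.778| = 0.091
III: 14.50/8.82 ≈ 1.644 → |1.644 − 1.778| = 0.134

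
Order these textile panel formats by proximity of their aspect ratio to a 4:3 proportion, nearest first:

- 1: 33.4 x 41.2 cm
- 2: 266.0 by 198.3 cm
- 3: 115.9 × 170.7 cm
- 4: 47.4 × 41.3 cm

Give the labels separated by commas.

2, 1, 3, 4

1: 41.2/33.4 ≈ 1.234 → |1.234 − 1.333| = 0.099
2: 266.0/198.3 ≈ 1.341 → |1.341 − 1.333| = 0.008
3: 170.7/115.9 ≈ 1.473 → |1.473 − 1.333| = 0.140
4: 47.4/41.3 ≈ 1.148 → |1.148 − 1.333| = 0.185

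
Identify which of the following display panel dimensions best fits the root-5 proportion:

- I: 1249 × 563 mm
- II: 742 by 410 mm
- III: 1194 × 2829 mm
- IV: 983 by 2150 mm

I

Target root-5 ≈ 2.236.
I: 2.218 (Δ0.018)  II: 1.810 (Δ0.426)  III: 2.369 (Δ0.133)  IV: 2.187 (Δ0.049)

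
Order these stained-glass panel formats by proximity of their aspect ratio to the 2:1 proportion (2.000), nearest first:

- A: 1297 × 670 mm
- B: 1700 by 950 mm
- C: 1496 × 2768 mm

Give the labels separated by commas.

A, C, B

A: 1297/670 ≈ 1.936 → |1.936 − 2.000| = 0.064
B: 1700/950 ≈ 1.789 → |1.789 − 2.000| = 0.211
C: 2768/1496 ≈ 1.850 → |1.850 − 2.000| = 0.150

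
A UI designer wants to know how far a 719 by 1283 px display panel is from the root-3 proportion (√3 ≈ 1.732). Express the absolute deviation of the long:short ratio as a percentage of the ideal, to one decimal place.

Ratio = 1283 / 719 ≈ 1.7844.
Ideal root-3 ≈ 1.7321. |1.7844 − 1.7321| / 1.7321 ≈ 3.02% → 3.0%.

3.0%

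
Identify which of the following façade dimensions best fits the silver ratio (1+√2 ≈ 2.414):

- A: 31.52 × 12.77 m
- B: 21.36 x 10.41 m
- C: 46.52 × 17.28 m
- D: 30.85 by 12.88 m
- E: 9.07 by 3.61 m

D

Target silver ratio ≈ 2.414.
A: 2.468 (Δ0.054)  B: 2.052 (Δ0.362)  C: 2.692 (Δ0.278)  D: 2.395 (Δ0.019)  E: 2.512 (Δ0.098)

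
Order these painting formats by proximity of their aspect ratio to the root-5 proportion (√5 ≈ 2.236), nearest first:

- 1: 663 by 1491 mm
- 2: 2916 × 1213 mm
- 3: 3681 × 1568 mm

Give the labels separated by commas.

1, 3, 2

1: 1491/663 ≈ 2.249 → |2.249 − 2.236| = 0.013
2: 2916/1213 ≈ 2.404 → |2.404 − 2.236| = 0.168
3: 3681/1568 ≈ 2.348 → |2.348 − 2.236| = 0.112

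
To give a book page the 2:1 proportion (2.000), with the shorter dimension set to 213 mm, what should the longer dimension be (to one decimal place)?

426.0 mm

2:1 = 2.00000.
Longer side = 213 × 2.00000 ≈ 426.000 → 426.0 mm.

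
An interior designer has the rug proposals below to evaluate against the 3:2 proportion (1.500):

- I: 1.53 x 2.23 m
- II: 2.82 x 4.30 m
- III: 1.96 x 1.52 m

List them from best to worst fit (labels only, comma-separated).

II, I, III

I: 2.23/1.53 ≈ 1.458 → |1.458 − 1.500| = 0.042
II: 4.30/2.82 ≈ 1.525 → |1.525 − 1.500| = 0.025
III: 1.96/1.52 ≈ 1.289 → |1.289 − 1.500| = 0.211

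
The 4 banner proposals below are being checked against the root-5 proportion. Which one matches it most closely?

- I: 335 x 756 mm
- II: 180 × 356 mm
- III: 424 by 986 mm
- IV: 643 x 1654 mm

I

Target root-5 ≈ 2.236.
I: 2.257 (Δ0.021)  II: 1.978 (Δ0.258)  III: 2.325 (Δ0.089)  IV: 2.572 (Δ0.336)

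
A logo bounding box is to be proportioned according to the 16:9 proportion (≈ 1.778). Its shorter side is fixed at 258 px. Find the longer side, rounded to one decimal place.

458.7 px

16:9 ≈ 1.77778.
Longer side = 258 × 1.77778 ≈ 458.667 → 458.7 px.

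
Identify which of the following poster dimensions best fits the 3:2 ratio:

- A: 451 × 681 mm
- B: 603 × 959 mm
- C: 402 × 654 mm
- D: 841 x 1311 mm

Ratios (long/short): A ≈ 1.510; B ≈ 1.590; C ≈ 1.627; D ≈ 1.559.
3:2 ≈ 1.500; option A is nearest (Δ 0.010).

A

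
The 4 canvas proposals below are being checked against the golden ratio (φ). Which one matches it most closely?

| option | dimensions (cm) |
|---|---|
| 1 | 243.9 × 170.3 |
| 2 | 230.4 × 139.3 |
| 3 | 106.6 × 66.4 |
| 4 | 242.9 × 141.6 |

3

Target golden ratio ≈ 1.618.
1: 1.432 (Δ0.186)  2: 1.654 (Δ0.036)  3: 1.605 (Δ0.013)  4: 1.715 (Δ0.097)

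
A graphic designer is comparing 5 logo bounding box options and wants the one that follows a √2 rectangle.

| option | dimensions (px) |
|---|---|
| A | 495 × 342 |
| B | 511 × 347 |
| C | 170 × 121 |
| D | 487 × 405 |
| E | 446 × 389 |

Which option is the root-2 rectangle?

Target root-2 ≈ 1.414.
A: 1.447 (Δ0.033)  B: 1.473 (Δ0.059)  C: 1.405 (Δ0.009)  D: 1.202 (Δ0.212)  E: 1.147 (Δ0.267)

C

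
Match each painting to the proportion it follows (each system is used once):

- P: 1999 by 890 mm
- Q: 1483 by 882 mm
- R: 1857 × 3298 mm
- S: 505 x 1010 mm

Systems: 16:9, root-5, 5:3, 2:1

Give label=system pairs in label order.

Ratios: P ≈ 2.246; Q ≈ 1.681; R ≈ 1.776; S ≈ 2.000.
Targets: 16:9 ≈ 1.778; root-5 ≈ 2.236; 5:3 ≈ 1.667; 2:1 ≈ 2.000.

P=root-5, Q=5:3, R=16:9, S=2:1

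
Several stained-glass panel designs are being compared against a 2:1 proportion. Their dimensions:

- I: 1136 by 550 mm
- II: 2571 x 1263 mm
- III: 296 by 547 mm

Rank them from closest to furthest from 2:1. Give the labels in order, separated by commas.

I: 1136/550 ≈ 2.065 → |2.065 − 2.000| = 0.065
II: 2571/1263 ≈ 2.036 → |2.036 − 2.000| = 0.036
III: 547/296 ≈ 1.848 → |1.848 − 2.000| = 0.152

II, I, III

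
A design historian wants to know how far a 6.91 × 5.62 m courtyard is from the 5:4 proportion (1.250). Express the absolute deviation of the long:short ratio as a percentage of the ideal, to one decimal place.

1.6%

Ratio = 6.91 / 5.62 ≈ 1.2295.
Ideal 5:4 = 1.2500. |1.2295 − 1.2500| / 1.2500 ≈ 1.64% → 1.6%.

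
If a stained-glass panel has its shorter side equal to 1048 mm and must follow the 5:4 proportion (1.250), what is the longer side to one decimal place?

1310.0 mm

5:4 = 1.25000.
Longer side = 1048 × 1.25000 ≈ 1310.000 → 1310.0 mm.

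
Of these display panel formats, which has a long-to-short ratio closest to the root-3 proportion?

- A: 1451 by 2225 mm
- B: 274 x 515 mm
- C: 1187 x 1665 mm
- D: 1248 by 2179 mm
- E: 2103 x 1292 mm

Target root-3 ≈ 1.732.
A: 1.533 (Δ0.199)  B: 1.880 (Δ0.148)  C: 1.403 (Δ0.329)  D: 1.746 (Δ0.014)  E: 1.628 (Δ0.104)

D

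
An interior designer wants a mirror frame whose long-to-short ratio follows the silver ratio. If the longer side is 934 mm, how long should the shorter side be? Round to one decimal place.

silver ratio ≈ 2.41421.
Shorter side = 934 ÷ 2.41421 ≈ 386.876 → 386.9 mm.

386.9 mm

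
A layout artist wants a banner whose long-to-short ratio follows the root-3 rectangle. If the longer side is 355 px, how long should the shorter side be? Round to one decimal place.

205.0 px

root-3 ≈ 1.73205.
Shorter side = 355 ÷ 1.73205 ≈ 204.959 → 205.0 px.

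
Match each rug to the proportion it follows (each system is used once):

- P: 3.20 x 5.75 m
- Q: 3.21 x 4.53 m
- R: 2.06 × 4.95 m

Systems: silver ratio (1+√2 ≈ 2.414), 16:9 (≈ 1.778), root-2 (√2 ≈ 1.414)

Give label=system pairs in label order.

P = 5.75/3.20 ≈ 1.797 → 16:9 (1.778)
Q = 4.53/3.21 ≈ 1.411 → root-2 (1.414)
R = 4.95/2.06 ≈ 2.403 → silver ratio (2.414)

P=16:9, Q=root-2, R=silver ratio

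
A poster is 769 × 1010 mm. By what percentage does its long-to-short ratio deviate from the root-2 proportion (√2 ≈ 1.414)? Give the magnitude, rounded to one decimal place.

7.1%

Ratio = 1010 / 769 ≈ 1.3134.
Ideal root-2 ≈ 1.4142. |1.3134 − 1.4142| / 1.4142 ≈ 7.13% → 7.1%.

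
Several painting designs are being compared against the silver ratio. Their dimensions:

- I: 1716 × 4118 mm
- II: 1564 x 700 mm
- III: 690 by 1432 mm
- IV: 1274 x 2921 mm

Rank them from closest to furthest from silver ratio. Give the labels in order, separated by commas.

I, IV, II, III

Ratios: I = 4118 / 1716 ≈ 2.400; II = 1564 / 700 ≈ 2.234; III = 1432 / 690 ≈ 2.075; IV = 2921 / 1274 ≈ 2.293.
|Δ from 2.414|: I 0.014; II 0.180; III 0.339; IV 0.121.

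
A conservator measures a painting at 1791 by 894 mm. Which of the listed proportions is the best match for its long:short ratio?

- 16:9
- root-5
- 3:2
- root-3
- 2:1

1791/894 ≈ 2.003. Nearest candidates are 2:1 (2.000, off by 0.003) and 16:9 (1.778, off by 0.225).

2:1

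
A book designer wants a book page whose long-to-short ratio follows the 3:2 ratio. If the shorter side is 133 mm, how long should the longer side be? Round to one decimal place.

3:2 = 1.50000.
Longer side = 133 × 1.50000 ≈ 199.500 → 199.5 mm.

199.5 mm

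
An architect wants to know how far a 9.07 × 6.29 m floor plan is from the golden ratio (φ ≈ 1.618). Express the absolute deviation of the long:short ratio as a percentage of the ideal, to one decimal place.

Ratio = 9.07 / 6.29 ≈ 1.4420.
Ideal golden ratio ≈ 1.6180. |1.4420 − 1.6180| / 1.6180 ≈ 10.88% → 10.9%.

10.9%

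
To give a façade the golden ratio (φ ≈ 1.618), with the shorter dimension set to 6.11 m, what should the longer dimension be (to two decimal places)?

golden ratio ≈ 1.61803.
Longer side = 6.11 × 1.61803 ≈ 9.8862 → 9.89 m.

9.89 m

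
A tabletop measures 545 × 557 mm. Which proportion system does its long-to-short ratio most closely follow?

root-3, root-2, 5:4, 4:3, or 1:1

Ratio = 557 / 545 ≈ 1.022.
Distances: root-3 1.732 (Δ 0.710); root-2 1.414 (Δ 0.392); 5:4 1.250 (Δ 0.228); 4:3 1.333 (Δ 0.311); 1:1 1.000 (Δ 0.022).

1:1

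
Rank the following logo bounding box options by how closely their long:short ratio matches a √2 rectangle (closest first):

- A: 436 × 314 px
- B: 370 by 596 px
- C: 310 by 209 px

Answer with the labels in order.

A, C, B

A: 436/314 ≈ 1.389 → |1.389 − 1.414| = 0.025
B: 596/370 ≈ 1.611 → |1.611 − 1.414| = 0.197
C: 310/209 ≈ 1.483 → |1.483 − 1.414| = 0.069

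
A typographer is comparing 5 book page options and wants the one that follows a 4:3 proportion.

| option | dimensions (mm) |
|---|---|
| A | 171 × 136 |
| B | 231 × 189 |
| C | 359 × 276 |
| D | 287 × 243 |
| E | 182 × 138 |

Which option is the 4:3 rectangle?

Ratios (long/short): A ≈ 1.257; B ≈ 1.222; C ≈ 1.301; D ≈ 1.181; E ≈ 1.319.
4:3 ≈ 1.333; option E is nearest (Δ 0.014).

E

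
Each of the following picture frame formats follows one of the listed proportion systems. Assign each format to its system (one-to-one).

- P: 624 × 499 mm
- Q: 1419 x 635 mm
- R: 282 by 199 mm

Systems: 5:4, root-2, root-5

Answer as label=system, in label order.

P = 624/499 ≈ 1.251 → 5:4 (1.250)
Q = 1419/635 ≈ 2.235 → root-5 (2.236)
R = 282/199 ≈ 1.417 → root-2 (1.414)

P=5:4, Q=root-5, R=root-2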